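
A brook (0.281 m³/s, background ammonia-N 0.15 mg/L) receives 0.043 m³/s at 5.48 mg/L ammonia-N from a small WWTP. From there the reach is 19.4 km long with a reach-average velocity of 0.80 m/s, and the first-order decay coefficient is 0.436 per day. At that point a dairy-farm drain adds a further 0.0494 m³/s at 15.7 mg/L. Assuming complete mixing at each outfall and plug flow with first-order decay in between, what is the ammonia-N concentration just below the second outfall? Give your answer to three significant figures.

2.74 mg/L

Flow-weighted average: C = (0.2810·0.1500 + 0.04300·5.480) / 0.3240 = 0.2778/0.3240 = 0.8574 mg/L; combined flow 0.3240 m³/s.
Travel time t = 19.4·1000 / 0.80 = 24250 s = 6.736 h.
Applying C = C₀e^(−kt): 0.8574 × 0.8848 = 0.7586 mg/L.
At the second outfall, C = (0.3240·0.7586 + 0.04940·15.70) / (0.3240 + 0.04940) = 2.735 mg/L.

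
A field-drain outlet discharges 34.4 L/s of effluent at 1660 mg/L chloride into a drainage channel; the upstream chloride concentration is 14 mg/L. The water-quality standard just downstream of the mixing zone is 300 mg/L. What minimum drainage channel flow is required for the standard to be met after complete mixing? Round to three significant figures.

Set C_mix = 300: (Q·14.00 + 34.40·1660) / (Q + 34.40) = 300
→ Q = 34.40·(1660 − 300)/(300 − 14.00) = 163.6 L/s.

164 L/s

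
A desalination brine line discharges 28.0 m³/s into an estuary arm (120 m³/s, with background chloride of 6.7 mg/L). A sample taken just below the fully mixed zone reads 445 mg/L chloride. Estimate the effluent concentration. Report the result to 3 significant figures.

2320 mg/L

Mass balance: 120.0·6.700 + 28.00·Cₑ = 148.0·445.0
→ Cₑ = (148.0·445.0 − 120.0·6.700) / 28.00 = 2323 mg/L.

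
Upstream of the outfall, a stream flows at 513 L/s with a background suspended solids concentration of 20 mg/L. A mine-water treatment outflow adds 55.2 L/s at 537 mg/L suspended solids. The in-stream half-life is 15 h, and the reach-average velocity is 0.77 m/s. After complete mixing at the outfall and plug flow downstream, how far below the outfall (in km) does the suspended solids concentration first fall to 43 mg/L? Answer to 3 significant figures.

29.4 km

Conservation of mass: C = (513.0·20.00 + 55.20·537.0) / 568.2 = 39900/568.2 = 70.23 mg/L.
Half-life 15 h → k = ln 2 / 15 = 0.04621 h⁻¹ = 1.109 d⁻¹.
Set 70.23·exp(−k·t) = 43 → t = ln(70.23/43)/k = 38210 s = 10.62 h.
Distance = v·t = 0.77·38210 = 29420 m = 29.42 km.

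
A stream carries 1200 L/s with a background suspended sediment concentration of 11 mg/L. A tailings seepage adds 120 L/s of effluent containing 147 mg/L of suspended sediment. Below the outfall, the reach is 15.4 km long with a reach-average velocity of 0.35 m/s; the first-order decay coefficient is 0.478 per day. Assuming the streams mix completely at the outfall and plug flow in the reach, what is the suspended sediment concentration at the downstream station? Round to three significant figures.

Conservation of mass: C = (1200·11.00 + 120.0·147.0) / 1320 = 30840/1320 = 23.36 mg/L.
Travel time t = 15.4·1000 / 0.35 = 44000 s = 12.22 h.
First-order decay: C = 23.36·exp(−k·t) = 23.36·0.7839 = 18.32 mg/L.

18.3 mg/L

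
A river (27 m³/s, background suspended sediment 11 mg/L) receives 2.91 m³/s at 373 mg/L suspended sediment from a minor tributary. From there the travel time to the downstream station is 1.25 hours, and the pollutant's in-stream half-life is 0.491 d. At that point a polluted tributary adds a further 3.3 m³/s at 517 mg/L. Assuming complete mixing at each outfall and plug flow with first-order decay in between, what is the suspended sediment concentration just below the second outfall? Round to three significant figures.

90.0 mg/L

After mixing, C = (27.00·11.00 + 2.910·373.0) / 29.91 = 1382/29.91 = 46.22 mg/L; combined flow 29.91 m³/s.
Half-life 0.491 d → k = ln 2 / 0.491 = 1.412 d⁻¹.
First-order decay: C = 46.22·exp(−k·t) = 46.22·0.9291 = 42.94 mg/L.
At the second outfall, C = (29.91·42.94 + 3.300·517.0) / (29.91 + 3.300) = 90.05 mg/L.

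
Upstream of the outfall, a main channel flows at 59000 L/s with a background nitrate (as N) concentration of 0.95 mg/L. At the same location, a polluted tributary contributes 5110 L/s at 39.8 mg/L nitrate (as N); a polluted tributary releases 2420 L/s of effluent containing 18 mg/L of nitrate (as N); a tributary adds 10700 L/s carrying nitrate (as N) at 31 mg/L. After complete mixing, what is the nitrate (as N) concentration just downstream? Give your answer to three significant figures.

Conservation of mass: C = (59000·0.9500 + 5110·39.80 + 2420·18.00 + 10700·31.00) / 77230 = 634700/77230 = 8.218 mg/L.

8.22 mg/L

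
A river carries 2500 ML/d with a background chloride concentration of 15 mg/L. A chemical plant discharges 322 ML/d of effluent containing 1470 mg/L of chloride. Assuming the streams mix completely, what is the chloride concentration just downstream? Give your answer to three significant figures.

Mixed concentration C = ΣQC/ΣQ = (2500·15.00 + 322.0·1470) / 2822 = 510800/2822 = 181.0 mg/L.

181 mg/L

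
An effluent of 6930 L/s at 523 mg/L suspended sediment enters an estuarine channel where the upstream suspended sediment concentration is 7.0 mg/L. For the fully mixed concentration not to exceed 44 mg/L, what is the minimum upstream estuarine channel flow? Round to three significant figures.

Set C_mix = 44: (Q·7.000 + 6930·523.0) / (Q + 6930) = 44
→ Q = 6930·(523.0 − 44)/(44 − 7.000) = 89720 L/s.

89700 L/s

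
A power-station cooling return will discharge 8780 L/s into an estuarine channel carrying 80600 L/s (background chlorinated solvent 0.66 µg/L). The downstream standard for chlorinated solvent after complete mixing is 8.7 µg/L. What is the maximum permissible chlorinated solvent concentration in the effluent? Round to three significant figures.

82.5 µg/L

At the limit, (Qr·Cr + Qe·Cₑ)/(Qr + Qe) = 8.7:
Cₑ = (89380·8.7 − 80600·0.6600) / 8780 = 82.51 µg/L.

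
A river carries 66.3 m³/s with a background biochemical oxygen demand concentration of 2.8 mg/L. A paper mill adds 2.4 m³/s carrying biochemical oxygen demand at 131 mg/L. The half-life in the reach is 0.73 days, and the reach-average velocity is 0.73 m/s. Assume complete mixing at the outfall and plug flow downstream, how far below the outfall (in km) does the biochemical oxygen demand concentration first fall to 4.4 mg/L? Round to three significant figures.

33.4 km

Conservation of mass: C = (66.30·2.800 + 2.400·131.0) / 68.70 = 500.0/68.70 = 7.279 mg/L.
Half-life 0.73 d → k = ln 2 / 0.73 = 0.9495 d⁻¹.
Set 7.279·exp(−k·t) = 4.4 → t = ln(7.279/4.4)/k = 45800 s = 12.72 h.
Distance = v·t = 0.73·45800 = 33430 m = 33.43 km.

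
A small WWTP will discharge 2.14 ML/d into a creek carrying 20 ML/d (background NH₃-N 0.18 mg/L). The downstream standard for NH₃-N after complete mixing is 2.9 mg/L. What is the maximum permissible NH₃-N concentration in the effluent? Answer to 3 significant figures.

28.3 mg/L

At the limit, (Qr·Cr + Qe·Cₑ)/(Qr + Qe) = 2.9:
Cₑ = (22.14·2.9 − 20.00·0.1800) / 2.140 = 28.32 mg/L.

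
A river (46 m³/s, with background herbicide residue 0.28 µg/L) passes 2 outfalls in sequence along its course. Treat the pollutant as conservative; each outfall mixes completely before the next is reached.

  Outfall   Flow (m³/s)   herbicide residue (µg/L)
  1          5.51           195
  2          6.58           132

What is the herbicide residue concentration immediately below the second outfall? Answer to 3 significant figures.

Outfall 1: combined Q = 51.51 m³/s; C = (46.00·0.2800 + 5.510·195.0)/51.51 = 21.11 µg/L.
Outfall 2: combined Q = 58.09 m³/s; C = (51.51·21.11 + 6.580·132.0)/58.09 = 33.67 µg/L.

33.7 µg/L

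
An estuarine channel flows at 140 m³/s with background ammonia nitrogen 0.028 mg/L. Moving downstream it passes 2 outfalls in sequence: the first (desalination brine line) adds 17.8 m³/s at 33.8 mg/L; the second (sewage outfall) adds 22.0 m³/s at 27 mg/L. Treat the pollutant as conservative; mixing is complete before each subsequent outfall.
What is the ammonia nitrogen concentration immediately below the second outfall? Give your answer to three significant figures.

Below outfall 1: Q → 157.8 m³/s, C = (140.0·0.02800 + 17.80·33.80)/157.8 = 3.838 mg/L.
Below outfall 2: Q → 179.8 m³/s, C = (157.8·3.838 + 22.00·27.00)/179.8 = 6.672 mg/L.

6.67 mg/L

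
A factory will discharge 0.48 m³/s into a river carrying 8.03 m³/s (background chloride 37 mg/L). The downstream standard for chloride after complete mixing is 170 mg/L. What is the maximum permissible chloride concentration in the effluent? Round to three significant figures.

At the limit, (Qr·Cr + Qe·Cₑ)/(Qr + Qe) = 170:
Cₑ = (8.510·170 − 8.030·37.00) / 0.4800 = 2395 mg/L.

2390 mg/L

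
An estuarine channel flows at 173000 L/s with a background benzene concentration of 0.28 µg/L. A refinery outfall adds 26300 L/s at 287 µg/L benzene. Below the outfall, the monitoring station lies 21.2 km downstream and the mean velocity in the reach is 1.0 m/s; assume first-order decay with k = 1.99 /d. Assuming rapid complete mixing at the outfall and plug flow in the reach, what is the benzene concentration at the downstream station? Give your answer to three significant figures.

Conservation of mass: C = (173000·0.2800 + 26300·287.0) / 199300 = 7597000/199300 = 38.12 µg/L.
Travel time t = 21.2·1000 / 1.0 = 21200 s = 5.889 h.
After decay, C = 38.12 × e^(−kt) = 38.12 × 0.6137 = 23.39 µg/L.

23.4 µg/L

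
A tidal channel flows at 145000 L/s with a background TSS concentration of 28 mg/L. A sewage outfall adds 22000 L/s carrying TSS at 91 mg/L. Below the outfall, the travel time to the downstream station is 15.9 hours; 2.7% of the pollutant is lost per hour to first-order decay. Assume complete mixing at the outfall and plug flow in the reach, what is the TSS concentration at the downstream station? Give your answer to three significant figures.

23.5 mg/L

After mixing, C = (145000·28.00 + 22000·91.00) / 167000 = 6062000/167000 = 36.30 mg/L.
2.7%/h lost → k = −ln(1 − 0.027) = 0.02737 h⁻¹.
First-order decay: C = 36.30·exp(−k·t) = 36.30·0.6471 = 23.49 mg/L.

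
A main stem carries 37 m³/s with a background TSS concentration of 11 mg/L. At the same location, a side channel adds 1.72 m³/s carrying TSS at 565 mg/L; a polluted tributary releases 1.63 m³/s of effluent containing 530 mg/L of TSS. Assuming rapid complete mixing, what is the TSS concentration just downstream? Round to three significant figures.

Mixed concentration C = ΣQC/ΣQ = (37.00·11.00 + 1.720·565.0 + 1.630·530.0) / 40.35 = 2243/40.35 = 55.58 mg/L.

55.6 mg/L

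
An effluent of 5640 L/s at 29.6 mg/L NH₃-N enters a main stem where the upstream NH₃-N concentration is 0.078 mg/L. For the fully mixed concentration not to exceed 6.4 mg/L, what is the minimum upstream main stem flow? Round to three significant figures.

Set C_mix = 6.4: (Q·0.07800 + 5640·29.60) / (Q + 5640) = 6.4
→ Q = 5640·(29.60 − 6.4)/(6.4 − 0.07800) = 20700 L/s.

20700 L/s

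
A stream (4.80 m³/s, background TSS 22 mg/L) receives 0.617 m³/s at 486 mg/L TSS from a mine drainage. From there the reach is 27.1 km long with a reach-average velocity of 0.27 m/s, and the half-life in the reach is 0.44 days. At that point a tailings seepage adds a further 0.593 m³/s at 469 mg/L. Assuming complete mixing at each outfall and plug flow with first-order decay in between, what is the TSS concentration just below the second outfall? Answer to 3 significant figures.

57.1 mg/L

After mixing, C = (4.800·22.00 + 0.6170·486.0) / 5.417 = 405.5/5.417 = 74.85 mg/L; combined flow 5.417 m³/s.
Travel time t = 27.1·1000 / 0.27 = 100400 s = 27.88 h.
Half-life 0.44 d → k = ln 2 / 0.44 = 1.575 d⁻¹.
First-order decay: C = 74.85·exp(−k·t) = 74.85·0.1604 = 12.01 mg/L.
At the second outfall, C = (5.417·12.01 + 0.5930·469.0) / (5.417 + 0.5930) = 57.10 mg/L.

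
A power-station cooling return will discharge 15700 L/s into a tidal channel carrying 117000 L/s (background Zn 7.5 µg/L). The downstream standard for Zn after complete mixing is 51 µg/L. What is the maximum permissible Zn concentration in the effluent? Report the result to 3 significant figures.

At the limit, (Qr·Cr + Qe·Cₑ)/(Qr + Qe) = 51:
Cₑ = (132700·51 − 117000·7.500) / 15700 = 375.2 µg/L.

375 µg/L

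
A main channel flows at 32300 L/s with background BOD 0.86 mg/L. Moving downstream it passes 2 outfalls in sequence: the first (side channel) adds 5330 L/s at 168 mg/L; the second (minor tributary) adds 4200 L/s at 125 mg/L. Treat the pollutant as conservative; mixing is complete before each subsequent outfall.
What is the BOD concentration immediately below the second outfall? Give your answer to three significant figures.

34.6 mg/L

After outfall 1: Q = 32300 + 5330 = 37630 L/s; C = (32300·0.8600 + 5330·168.0)/37630 = 24.53 mg/L.
After outfall 2: Q = 37630 + 4200 = 41830 L/s; C = (37630·24.53 + 4200·125.0)/41830 = 34.62 mg/L.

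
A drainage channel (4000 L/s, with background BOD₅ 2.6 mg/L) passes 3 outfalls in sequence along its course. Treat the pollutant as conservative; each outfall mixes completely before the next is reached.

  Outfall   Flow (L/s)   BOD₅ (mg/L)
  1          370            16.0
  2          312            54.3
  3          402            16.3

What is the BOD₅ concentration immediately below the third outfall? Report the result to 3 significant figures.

Below outfall 1: Q → 4370 L/s, C = (4000·2.600 + 370.0·16.00)/4370 = 3.735 mg/L.
Below outfall 2: Q → 4682 L/s, C = (4370·3.735 + 312.0·54.30)/4682 = 7.104 mg/L.
Below outfall 3: Q → 5084 L/s, C = (4682·7.104 + 402.0·16.30)/5084 = 7.831 mg/L.

7.83 mg/L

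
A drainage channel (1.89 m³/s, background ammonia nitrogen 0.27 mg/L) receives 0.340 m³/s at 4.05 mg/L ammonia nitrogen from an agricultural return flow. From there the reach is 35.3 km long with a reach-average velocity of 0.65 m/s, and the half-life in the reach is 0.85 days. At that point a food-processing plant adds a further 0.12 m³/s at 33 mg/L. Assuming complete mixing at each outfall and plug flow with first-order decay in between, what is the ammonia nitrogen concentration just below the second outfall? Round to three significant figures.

Flow-weighted average: C = (1.890·0.2700 + 0.3400·4.050) / 2.230 = 1.887/2.230 = 0.8463 mg/L; combined flow 2.230 m³/s.
Travel time t = 35.3·1000 / 0.65 = 54310 s = 15.09 h.
Half-life 0.85 d → k = ln 2 / 0.85 = 0.8155 d⁻¹.
First-order decay: C = 0.8463·exp(−k·t) = 0.8463·0.5990 = 0.5069 mg/L.
Second outfall: C = (2.230·0.5069 + 0.1200·33.00)/2.350 = 2.166 mg/L.

2.17 mg/L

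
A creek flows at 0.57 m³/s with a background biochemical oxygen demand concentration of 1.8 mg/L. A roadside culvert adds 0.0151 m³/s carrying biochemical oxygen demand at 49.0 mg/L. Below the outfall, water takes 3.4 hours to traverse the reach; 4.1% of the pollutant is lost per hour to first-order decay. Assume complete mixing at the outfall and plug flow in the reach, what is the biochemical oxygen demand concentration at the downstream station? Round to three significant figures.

After mixing, C = (0.5700·1.800 + 0.01510·49.00) / 0.5851 = 1.766/0.5851 = 3.018 mg/L.
4.1%/h lost → k = −ln(1 − 0.041) = 0.04186 h⁻¹.
First-order decay: C = 3.018·exp(−k·t) = 3.018·0.8673 = 2.618 mg/L.

2.62 mg/L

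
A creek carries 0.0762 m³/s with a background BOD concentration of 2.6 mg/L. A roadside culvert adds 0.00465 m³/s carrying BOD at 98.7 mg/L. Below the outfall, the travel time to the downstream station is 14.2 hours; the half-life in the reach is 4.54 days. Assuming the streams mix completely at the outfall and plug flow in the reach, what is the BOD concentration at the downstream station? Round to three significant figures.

7.43 mg/L

Conservation of mass: C = (0.07620·2.600 + 0.004650·98.70) / 0.08085 = 0.6571/0.08085 = 8.127 mg/L.
Half-life 4.54 d → k = ln 2 / 4.54 = 0.1527 d⁻¹.
Applying C = C₀e^(−kt): 8.127 × 0.9136 = 7.425 mg/L.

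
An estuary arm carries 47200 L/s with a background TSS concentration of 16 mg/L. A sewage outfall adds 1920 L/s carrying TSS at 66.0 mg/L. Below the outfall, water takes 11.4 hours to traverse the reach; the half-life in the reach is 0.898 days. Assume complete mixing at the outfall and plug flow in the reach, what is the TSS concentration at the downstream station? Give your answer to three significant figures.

After mixing, C = (47200·16.00 + 1920·66.00) / 49120 = 881900/49120 = 17.95 mg/L.
Half-life 0.898 d → k = ln 2 / 0.898 = 0.7719 d⁻¹.
First-order decay: C = 17.95·exp(−k·t) = 17.95·0.6931 = 12.44 mg/L.

12.4 mg/L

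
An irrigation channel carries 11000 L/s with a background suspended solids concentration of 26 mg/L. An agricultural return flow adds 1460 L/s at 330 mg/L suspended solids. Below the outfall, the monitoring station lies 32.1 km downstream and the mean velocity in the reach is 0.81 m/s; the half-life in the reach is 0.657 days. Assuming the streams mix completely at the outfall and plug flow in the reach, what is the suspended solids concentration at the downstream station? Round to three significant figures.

38.0 mg/L

Flow-weighted average: C = (11000·26.00 + 1460·330.0) / 12460 = 767800/12460 = 61.62 mg/L.
Travel time t = 32.1·1000 / 0.81 = 39630 s = 11.01 h.
Half-life 0.657 d → k = ln 2 / 0.657 = 1.055 d⁻¹.
First-order decay: C = 61.62·exp(−k·t) = 61.62·0.6164 = 37.98 mg/L.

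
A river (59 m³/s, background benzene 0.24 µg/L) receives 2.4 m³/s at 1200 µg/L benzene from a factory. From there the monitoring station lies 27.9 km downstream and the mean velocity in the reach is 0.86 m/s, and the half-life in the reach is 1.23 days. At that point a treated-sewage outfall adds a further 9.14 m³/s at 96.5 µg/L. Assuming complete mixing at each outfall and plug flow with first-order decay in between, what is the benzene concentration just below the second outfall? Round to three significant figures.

45.7 µg/L

Mass balance: C = (59.00·0.2400 + 2.400·1200) / 61.40 = 2894/61.40 = 47.14 µg/L; combined flow 61.40 m³/s.
Travel time t = 27.9·1000 / 0.86 = 32440 s = 9.012 h.
Half-life 1.23 d → k = ln 2 / 1.23 = 0.5635 d⁻¹.
First-order decay: C = 47.14·exp(−k·t) = 47.14·0.8093 = 38.15 µg/L.
At the second outfall, C = (61.40·38.15 + 9.140·96.50) / (61.40 + 9.140) = 45.71 µg/L.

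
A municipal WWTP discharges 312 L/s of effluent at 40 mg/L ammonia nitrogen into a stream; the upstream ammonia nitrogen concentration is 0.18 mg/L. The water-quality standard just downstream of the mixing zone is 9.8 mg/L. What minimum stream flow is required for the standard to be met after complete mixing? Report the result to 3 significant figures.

Set C_mix = 9.8: (Q·0.1800 + 312.0·40.00) / (Q + 312.0) = 9.8
→ Q = 312.0·(40.00 − 9.8)/(9.8 − 0.1800) = 979.5 L/s.

979 L/s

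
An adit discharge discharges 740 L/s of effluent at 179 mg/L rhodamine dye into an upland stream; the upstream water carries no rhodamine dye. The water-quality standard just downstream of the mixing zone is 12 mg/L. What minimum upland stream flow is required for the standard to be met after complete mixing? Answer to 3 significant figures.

10300 L/s

Set C_mix = 12: (Q·0 + 740.0·179.0) / (Q + 740.0) = 12
→ Q = 740.0·(179.0 − 12)/(12 − 0) = 10300 L/s.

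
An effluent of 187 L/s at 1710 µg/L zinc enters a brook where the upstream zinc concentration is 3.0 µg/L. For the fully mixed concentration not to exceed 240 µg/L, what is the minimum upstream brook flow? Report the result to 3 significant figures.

Set C_mix = 240: (Q·3.000 + 187.0·1710) / (Q + 187.0) = 240
→ Q = 187.0·(1710 − 240)/(240 − 3.000) = 1160 L/s.

1160 L/s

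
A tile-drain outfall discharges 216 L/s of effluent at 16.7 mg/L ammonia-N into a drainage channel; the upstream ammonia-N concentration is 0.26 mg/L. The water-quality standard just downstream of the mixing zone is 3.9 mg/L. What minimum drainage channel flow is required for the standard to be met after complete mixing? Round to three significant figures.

760 L/s

Set C_mix = 3.9: (Q·0.2600 + 216.0·16.70) / (Q + 216.0) = 3.9
→ Q = 216.0·(16.70 − 3.9)/(3.9 − 0.2600) = 759.6 L/s.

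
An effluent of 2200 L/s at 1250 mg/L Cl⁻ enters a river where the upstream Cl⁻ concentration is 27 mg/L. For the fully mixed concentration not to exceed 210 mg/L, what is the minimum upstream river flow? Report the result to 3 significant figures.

12500 L/s

Set C_mix = 210: (Q·27.00 + 2200·1250) / (Q + 2200) = 210
→ Q = 2200·(1250 − 210)/(210 − 27.00) = 12500 L/s.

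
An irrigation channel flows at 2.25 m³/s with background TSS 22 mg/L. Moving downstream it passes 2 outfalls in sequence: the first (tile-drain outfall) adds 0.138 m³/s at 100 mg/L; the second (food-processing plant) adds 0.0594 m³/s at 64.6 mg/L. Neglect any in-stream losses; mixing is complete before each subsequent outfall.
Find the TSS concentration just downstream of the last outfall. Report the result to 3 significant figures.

27.4 mg/L

After outfall 1: Q = 2.250 + 0.1380 = 2.388 m³/s; C = (2.250·22.00 + 0.1380·100.0)/2.388 = 26.51 mg/L.
After outfall 2: Q = 2.388 + 0.05940 = 2.447 m³/s; C = (2.388·26.51 + 0.05940·64.60)/2.447 = 27.43 mg/L.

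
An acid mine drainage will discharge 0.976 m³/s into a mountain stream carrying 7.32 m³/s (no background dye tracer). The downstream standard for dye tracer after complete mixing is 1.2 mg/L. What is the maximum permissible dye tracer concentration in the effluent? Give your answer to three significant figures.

At the limit, (Qr·Cr + Qe·Cₑ)/(Qr + Qe) = 1.2:
Cₑ = (8.296·1.2 − 7.320·0) / 0.9760 = 10.20 mg/L.

10.2 mg/L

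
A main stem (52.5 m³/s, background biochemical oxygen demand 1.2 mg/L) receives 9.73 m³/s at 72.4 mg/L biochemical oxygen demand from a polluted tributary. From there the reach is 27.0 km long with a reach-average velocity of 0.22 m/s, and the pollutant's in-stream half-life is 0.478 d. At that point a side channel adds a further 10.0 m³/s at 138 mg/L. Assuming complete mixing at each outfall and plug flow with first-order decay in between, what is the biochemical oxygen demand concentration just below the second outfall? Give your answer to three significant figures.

20.5 mg/L

After mixing, C = (52.50·1.200 + 9.730·72.40) / 62.23 = 767.5/62.23 = 12.33 mg/L; combined flow 62.23 m³/s.
Travel time t = 27.0·1000 / 0.22 = 122700 s = 34.09 h.
Half-life 0.478 d → k = ln 2 / 0.478 = 1.450 d⁻¹.
After decay, C = 12.33 × e^(−kt) = 12.33 × 0.1275 = 1.572 mg/L.
Second outfall: C = (62.23·1.572 + 10.00·138.0)/72.23 = 20.46 mg/L.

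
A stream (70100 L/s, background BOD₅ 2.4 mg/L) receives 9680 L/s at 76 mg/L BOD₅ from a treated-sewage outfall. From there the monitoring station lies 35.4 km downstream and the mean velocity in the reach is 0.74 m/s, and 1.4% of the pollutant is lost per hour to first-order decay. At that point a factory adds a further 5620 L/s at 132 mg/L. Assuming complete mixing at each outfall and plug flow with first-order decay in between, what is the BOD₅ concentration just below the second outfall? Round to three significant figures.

Mass balance: C = (70100·2.400 + 9680·76.00) / 79780 = 903900/79780 = 11.33 mg/L; combined flow 79780 L/s.
Travel time t = 35.4·1000 / 0.74 = 47840 s = 13.29 h.
1.4%/h lost → k = −ln(1 − 0.014) = 0.01410 h⁻¹.
First-order decay: C = 11.33·exp(−k·t) = 11.33·0.8292 = 9.394 mg/L.
Second outfall: C = (79780·9.394 + 5620·132.0)/85400 = 17.46 mg/L.

17.5 mg/L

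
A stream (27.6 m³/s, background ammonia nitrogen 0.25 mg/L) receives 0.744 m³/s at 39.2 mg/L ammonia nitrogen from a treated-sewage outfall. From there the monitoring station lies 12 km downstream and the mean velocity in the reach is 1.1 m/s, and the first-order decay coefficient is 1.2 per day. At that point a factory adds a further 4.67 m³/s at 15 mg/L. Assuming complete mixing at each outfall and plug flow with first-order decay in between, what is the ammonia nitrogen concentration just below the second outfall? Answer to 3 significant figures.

Flow-weighted average: C = (27.60·0.2500 + 0.7440·39.20) / 28.34 = 36.06/28.34 = 1.272 mg/L; combined flow 28.34 m³/s.
Travel time t = 12·1000 / 1.1 = 10910 s = 3.030 h.
Applying C = C₀e^(−kt): 1.272 × 0.8594 = 1.094 mg/L.
At the second outfall, C = (28.34·1.094 + 4.670·15.00) / (28.34 + 4.670) = 3.061 mg/L.

3.06 mg/L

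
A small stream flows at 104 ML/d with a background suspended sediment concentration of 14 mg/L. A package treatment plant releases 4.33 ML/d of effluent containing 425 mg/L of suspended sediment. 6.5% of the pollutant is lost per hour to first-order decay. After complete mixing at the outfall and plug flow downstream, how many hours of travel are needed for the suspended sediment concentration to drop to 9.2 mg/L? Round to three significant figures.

17.8 h

After mixing, C = (104.0·14.00 + 4.330·425.0) / 108.3 = 3296/108.3 = 30.43 mg/L.
6.5%/h lost → k = −ln(1 − 0.065) = 0.06721 h⁻¹.
30.43·exp(−k·t) = 9.2 → t = ln(30.43/9.2)/k = 64070 s = 17.80 h.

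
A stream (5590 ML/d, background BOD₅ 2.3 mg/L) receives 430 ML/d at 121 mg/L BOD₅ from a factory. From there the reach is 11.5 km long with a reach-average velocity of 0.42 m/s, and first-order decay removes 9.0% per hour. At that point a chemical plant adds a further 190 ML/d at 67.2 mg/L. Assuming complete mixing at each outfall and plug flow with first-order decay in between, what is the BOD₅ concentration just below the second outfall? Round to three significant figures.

Mass balance: C = (5590·2.300 + 430.0·121.0) / 6020 = 64890/6020 = 10.78 mg/L; combined flow 6020 ML/d.
Travel time t = 11.5·1000 / 0.42 = 27380 s = 7.606 h.
9.0%/h lost → k = −ln(1 − 0.09) = 0.09431 h⁻¹.
First-order decay: C = 10.78·exp(−k·t) = 10.78·0.4881 = 5.261 mg/L.
At the second outfall, C = (6020·5.261 + 190.0·67.20) / (6020 + 190.0) = 7.156 mg/L.

7.16 mg/L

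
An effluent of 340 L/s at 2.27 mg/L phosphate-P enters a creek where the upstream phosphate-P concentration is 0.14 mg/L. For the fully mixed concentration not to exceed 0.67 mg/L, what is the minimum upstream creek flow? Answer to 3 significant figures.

1030 L/s

Set C_mix = 0.67: (Q·0.1400 + 340.0·2.270) / (Q + 340.0) = 0.67
→ Q = 340.0·(2.270 − 0.67)/(0.67 − 0.1400) = 1026 L/s.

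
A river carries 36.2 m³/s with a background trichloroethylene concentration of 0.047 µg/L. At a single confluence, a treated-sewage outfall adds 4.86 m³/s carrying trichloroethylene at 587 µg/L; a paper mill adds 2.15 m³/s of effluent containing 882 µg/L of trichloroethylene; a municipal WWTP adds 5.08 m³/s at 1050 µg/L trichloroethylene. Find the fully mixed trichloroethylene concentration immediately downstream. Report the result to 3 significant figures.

209 µg/L

Flow-weighted average: C = (36.20·0.04700 + 4.860·587.0 + 2.150·882.0 + 5.080·1050) / 48.29 = 10080/48.29 = 208.8 µg/L.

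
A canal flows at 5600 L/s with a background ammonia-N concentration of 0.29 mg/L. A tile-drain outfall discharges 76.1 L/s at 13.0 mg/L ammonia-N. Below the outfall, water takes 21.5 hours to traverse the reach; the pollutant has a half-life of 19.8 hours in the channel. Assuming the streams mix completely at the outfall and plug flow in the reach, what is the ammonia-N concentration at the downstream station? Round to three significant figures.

Mass balance: C = (5600·0.2900 + 76.10·13.00) / 5676 = 2613/5676 = 0.4604 mg/L.
Half-life 19.8 h → k = ln 2 / 19.8 = 0.03501 h⁻¹ = 0.8402 d⁻¹.
Decay over the reach: 0.4604·exp(−kt) = 0.4604·0.4711 = 0.2169 mg/L.

0.217 mg/L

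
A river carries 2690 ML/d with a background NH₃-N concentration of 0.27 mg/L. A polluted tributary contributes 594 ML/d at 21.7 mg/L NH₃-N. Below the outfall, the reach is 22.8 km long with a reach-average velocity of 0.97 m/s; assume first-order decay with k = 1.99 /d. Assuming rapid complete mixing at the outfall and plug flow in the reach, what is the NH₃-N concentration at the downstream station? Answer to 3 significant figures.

Mixed concentration C = ΣQC/ΣQ = (2690·0.2700 + 594.0·21.70) / 3284 = 13620/3284 = 4.146 mg/L.
Travel time t = 22.8·1000 / 0.97 = 23510 s = 6.529 h.
After decay, C = 4.146 × e^(−kt) = 4.146 × 0.5819 = 2.413 mg/L.

2.41 mg/L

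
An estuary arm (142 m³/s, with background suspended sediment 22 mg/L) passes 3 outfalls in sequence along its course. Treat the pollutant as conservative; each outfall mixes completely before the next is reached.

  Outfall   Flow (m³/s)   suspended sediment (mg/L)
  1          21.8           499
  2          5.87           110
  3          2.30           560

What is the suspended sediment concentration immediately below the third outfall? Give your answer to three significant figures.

Outfall 1: combined Q = 163.8 m³/s; C = (142.0·22.00 + 21.80·499.0)/163.8 = 85.48 mg/L.
Outfall 2: combined Q = 169.7 m³/s; C = (163.8·85.48 + 5.870·110.0)/169.7 = 86.33 mg/L.
Outfall 3: combined Q = 172.0 m³/s; C = (169.7·86.33 + 2.300·560.0)/172.0 = 92.67 mg/L.

92.7 mg/L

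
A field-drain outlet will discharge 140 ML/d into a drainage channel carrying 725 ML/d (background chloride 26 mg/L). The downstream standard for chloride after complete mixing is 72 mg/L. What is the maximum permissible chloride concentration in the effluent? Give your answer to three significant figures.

At the limit, (Qr·Cr + Qe·Cₑ)/(Qr + Qe) = 72:
Cₑ = (865.0·72 − 725.0·26.00) / 140.0 = 310.2 mg/L.

310 mg/L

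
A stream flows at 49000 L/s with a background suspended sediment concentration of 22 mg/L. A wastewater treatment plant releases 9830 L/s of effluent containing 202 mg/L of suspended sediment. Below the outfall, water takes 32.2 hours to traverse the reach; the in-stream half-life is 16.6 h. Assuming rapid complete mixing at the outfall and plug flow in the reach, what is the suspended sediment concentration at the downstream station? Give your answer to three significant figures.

13.6 mg/L

After mixing, C = (49000·22.00 + 9830·202.0) / 58830 = 3064000/58830 = 52.08 mg/L.
Half-life 16.6 h → k = ln 2 / 16.6 = 0.04176 h⁻¹ = 1.002 d⁻¹.
Applying C = C₀e^(−kt): 52.08 × 0.2607 = 13.57 mg/L.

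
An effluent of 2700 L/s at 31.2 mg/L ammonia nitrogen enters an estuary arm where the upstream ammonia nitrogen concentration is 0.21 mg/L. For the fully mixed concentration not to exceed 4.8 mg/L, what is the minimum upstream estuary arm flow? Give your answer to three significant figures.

Set C_mix = 4.8: (Q·0.2100 + 2700·31.20) / (Q + 2700) = 4.8
→ Q = 2700·(31.20 − 4.8)/(4.8 − 0.2100) = 15530 L/s.

15500 L/s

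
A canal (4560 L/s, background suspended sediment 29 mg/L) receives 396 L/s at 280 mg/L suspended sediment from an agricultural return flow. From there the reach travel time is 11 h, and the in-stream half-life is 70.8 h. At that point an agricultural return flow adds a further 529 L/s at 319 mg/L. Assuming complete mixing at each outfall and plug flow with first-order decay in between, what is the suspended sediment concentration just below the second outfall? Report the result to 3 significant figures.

70.6 mg/L

Mixed concentration C = ΣQC/ΣQ = (4560·29.00 + 396.0·280.0) / 4956 = 243100/4956 = 49.06 mg/L; combined flow 4956 L/s.
Half-life 70.8 h → k = ln 2 / 70.8 = 0.009790 h⁻¹ = 0.2350 d⁻¹.
After decay, C = 49.06 × e^(−kt) = 49.06 × 0.8979 = 44.05 mg/L.
At the second outfall, C = (4956·44.05 + 529.0·319.0) / (4956 + 529.0) = 70.57 mg/L.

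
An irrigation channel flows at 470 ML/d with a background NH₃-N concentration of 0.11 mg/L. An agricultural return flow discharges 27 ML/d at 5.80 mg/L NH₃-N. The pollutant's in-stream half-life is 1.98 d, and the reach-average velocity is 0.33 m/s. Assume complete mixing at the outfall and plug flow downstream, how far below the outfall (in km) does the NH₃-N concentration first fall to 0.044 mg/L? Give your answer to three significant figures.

184 km

Mass balance: C = (470.0·0.1100 + 27.00·5.800) / 497.0 = 208.3/497.0 = 0.4191 mg/L.
Half-life 1.98 d → k = ln 2 / 1.98 = 0.3501 d⁻¹.
Set 0.4191·exp(−k·t) = 0.044 → t = ln(0.4191/0.044)/k = 556300 s = 154.5 h.
Distance = v·t = 0.33·556300 = 183600 m = 183.6 km.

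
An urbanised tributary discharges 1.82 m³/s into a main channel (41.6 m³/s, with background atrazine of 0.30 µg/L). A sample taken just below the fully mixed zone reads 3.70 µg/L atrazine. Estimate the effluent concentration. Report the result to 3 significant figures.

81.4 µg/L

Mass balance: 41.60·0.3000 + 1.820·Cₑ = 43.42·3.700
→ Cₑ = (43.42·3.700 − 41.60·0.3000) / 1.820 = 81.41 µg/L.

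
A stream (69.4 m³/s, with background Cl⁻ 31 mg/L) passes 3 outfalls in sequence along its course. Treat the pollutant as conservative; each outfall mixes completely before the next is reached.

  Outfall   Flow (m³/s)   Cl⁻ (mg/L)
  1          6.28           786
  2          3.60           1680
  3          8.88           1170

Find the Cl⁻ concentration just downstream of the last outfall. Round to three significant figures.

267 mg/L

After outfall 1: Q = 69.40 + 6.280 = 75.68 m³/s; C = (69.40·31.00 + 6.280·786.0)/75.68 = 93.65 mg/L.
After outfall 2: Q = 75.68 + 3.600 = 79.28 m³/s; C = (75.68·93.65 + 3.600·1680)/79.28 = 165.7 mg/L.
After outfall 3: Q = 79.28 + 8.880 = 88.16 m³/s; C = (79.28·165.7 + 8.880·1170)/88.16 = 266.8 mg/L.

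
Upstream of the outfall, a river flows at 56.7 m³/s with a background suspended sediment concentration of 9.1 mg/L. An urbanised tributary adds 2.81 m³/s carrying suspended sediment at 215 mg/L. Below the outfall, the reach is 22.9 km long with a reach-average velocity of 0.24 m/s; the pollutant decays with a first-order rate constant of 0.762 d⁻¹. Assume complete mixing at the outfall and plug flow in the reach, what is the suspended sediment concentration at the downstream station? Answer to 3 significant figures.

After mixing, C = (56.70·9.100 + 2.810·215.0) / 59.51 = 1120/59.51 = 18.82 mg/L.
Travel time t = 22.9·1000 / 0.24 = 95420 s = 26.50 h.
After decay, C = 18.82 × e^(−kt) = 18.82 × 0.4311 = 8.113 mg/L.

8.11 mg/L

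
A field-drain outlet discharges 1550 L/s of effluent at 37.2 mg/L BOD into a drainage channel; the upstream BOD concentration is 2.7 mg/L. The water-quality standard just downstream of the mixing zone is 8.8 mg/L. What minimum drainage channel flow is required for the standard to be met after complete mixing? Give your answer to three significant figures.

7220 L/s

Set C_mix = 8.8: (Q·2.700 + 1550·37.20) / (Q + 1550) = 8.8
→ Q = 1550·(37.20 − 8.8)/(8.8 − 2.700) = 7216 L/s.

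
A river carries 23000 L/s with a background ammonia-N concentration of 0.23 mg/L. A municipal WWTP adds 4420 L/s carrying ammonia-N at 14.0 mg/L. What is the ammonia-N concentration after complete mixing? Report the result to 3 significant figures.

Conservation of mass: C = (23000·0.2300 + 4420·14.00) / 27420 = 67170/27420 = 2.450 mg/L.

2.45 mg/L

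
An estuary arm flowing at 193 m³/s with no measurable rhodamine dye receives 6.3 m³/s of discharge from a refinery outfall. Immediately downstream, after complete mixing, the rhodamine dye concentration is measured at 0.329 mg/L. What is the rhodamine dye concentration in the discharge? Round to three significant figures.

10.4 mg/L

Mass balance: 193.0·0 + 6.300·Cₑ = 199.3·0.3290
→ Cₑ = (199.3·0.3290 − 193.0·0) / 6.300 = 10.41 mg/L.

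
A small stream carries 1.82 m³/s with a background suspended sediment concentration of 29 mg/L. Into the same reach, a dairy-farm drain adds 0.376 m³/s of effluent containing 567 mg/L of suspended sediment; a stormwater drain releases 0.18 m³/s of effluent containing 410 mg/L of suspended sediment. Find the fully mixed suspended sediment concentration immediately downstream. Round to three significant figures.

143 mg/L

Mass balance: C = (1.820·29.00 + 0.3760·567.0 + 0.1800·410.0) / 2.376 = 339.8/2.376 = 143.0 mg/L.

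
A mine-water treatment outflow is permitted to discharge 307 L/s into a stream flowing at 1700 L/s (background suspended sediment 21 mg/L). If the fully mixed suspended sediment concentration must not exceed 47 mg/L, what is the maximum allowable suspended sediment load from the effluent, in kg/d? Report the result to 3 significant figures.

5070 kg/d

Mass balance at the limit: 1700·21.00 + 307.0·Cₑ = 2007·47 → Cₑ = 191.0 mg/L.
307.0 L/s = 0.3070 m³/s. Load = 0.3070 m³/s × 191.0 g/m³ × 86 400 s/d = 5066 kg/d.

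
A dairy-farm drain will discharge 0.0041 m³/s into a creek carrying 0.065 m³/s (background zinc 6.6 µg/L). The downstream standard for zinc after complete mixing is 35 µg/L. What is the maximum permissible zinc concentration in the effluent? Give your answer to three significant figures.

485 µg/L

At the limit, (Qr·Cr + Qe·Cₑ)/(Qr + Qe) = 35:
Cₑ = (0.06910·35 − 0.06500·6.600) / 0.004100 = 485.2 µg/L.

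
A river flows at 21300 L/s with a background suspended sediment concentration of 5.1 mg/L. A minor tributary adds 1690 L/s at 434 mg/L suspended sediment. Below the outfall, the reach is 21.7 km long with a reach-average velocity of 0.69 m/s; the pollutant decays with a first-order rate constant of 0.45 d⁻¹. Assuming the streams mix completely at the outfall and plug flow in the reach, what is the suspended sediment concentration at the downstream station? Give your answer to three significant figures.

Conservation of mass: C = (21300·5.100 + 1690·434.0) / 22990 = 842100/22990 = 36.63 mg/L.
Travel time t = 21.7·1000 / 0.69 = 31450 s = 8.736 h.
Applying C = C₀e^(−kt): 36.63 × 0.8489 = 31.09 mg/L.

31.1 mg/L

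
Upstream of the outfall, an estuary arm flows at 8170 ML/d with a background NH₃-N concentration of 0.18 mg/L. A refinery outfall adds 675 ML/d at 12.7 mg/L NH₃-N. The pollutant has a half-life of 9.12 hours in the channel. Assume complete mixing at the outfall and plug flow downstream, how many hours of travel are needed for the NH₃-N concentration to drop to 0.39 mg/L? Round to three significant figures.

14.1 h

Mass balance: C = (8170·0.1800 + 675.0·12.70) / 8845 = 10040/8845 = 1.135 mg/L.
Half-life 9.12 h → k = ln 2 / 9.12 = 0.07600 h⁻¹ = 1.824 d⁻¹.
1.135·exp(−k·t) = 0.39 → t = ln(1.135/0.39)/k = 50620 s = 14.06 h.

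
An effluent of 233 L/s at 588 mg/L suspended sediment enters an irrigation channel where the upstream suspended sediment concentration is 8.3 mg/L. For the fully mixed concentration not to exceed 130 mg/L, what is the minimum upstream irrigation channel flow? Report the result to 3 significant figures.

877 L/s

Set C_mix = 130: (Q·8.300 + 233.0·588.0) / (Q + 233.0) = 130
→ Q = 233.0·(588.0 − 130)/(130 − 8.300) = 876.9 L/s.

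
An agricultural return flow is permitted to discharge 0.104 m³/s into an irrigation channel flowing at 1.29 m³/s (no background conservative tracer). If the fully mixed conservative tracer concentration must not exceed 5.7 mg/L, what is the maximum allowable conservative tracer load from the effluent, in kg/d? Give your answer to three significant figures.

687 kg/d

Mass balance at the limit: 1.290·0 + 0.1040·Cₑ = 1.394·5.7 → Cₑ = 76.40 mg/L.
Load = 0.1040 m³/s × 76.40 g/m³ × 86 400 s/d = 686.5 kg/d.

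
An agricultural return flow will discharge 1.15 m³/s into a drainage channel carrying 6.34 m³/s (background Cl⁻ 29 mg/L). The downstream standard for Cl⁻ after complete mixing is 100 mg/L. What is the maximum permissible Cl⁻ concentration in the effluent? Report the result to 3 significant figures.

At the limit, (Qr·Cr + Qe·Cₑ)/(Qr + Qe) = 100:
Cₑ = (7.490·100 − 6.340·29.00) / 1.150 = 491.4 mg/L.

491 mg/L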